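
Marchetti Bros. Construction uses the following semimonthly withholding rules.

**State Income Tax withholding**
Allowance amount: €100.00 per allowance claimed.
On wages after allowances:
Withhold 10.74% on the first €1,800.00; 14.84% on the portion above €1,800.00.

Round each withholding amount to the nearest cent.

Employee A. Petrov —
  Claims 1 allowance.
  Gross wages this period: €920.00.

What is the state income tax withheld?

€88.07

State Income Tax: taxable = €920.00 − 1×€100.00 = €820.00
  10.74% × €820.00 = €88.07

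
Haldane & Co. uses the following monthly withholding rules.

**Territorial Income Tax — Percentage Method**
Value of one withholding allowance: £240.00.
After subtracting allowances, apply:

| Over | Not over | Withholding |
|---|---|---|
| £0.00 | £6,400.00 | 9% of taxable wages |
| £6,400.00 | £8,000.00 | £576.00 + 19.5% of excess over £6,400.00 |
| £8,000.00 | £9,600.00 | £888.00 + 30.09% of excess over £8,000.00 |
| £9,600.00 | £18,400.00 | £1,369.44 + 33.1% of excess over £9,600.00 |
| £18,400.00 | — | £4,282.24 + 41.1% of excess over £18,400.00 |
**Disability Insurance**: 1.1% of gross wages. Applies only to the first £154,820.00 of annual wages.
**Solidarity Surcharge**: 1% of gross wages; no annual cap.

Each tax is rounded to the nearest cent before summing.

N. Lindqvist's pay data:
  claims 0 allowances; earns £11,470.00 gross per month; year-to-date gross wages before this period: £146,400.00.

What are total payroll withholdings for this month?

£2,195.73

Territorial Income Tax: taxable = £11,470.00
  £1,369.44 + 33.1% × (£11,470.00 − £9,600.00) = £1,369.44 + 33.1% × £1,870.00 = £1,988.41
Disability Insurance: cap £154,820.00 − YTD £146,400.00 = £8,420.00 subject; 1.1% × £8,420.00 = £92.62
Solidarity Surcharge: 1% × £11,470.00 = £114.70
Total: £1,988.41 + £92.62 + £114.70 = £2,195.73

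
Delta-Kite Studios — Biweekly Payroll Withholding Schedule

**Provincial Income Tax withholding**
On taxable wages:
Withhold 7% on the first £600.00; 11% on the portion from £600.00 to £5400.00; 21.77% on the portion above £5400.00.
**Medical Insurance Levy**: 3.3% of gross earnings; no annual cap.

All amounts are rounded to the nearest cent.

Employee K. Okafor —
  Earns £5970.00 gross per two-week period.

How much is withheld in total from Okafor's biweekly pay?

£891.10

Provincial Income Tax: taxable = £5970.00
  £570.00 + 21.77% × (£5970.00 − £5400.00) = £570.00 + 21.77% × £570.00 = £694.09
Medical Insurance Levy: 3.3% × £5970.00 = £197.01
Total: £694.09 + £197.01 = £891.10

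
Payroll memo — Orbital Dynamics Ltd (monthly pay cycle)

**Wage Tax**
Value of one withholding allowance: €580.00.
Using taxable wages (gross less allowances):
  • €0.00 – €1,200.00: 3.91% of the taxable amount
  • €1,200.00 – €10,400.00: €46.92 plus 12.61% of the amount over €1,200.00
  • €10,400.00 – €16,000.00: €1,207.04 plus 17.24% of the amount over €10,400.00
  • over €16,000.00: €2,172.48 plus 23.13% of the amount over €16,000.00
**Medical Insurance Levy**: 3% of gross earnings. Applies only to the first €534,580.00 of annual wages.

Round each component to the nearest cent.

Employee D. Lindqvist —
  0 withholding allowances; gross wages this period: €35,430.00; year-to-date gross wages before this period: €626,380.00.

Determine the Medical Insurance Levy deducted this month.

€0.00

Medical Insurance Levy: YTD €626,380.00 ≥ cap €534,580.00 → €0.00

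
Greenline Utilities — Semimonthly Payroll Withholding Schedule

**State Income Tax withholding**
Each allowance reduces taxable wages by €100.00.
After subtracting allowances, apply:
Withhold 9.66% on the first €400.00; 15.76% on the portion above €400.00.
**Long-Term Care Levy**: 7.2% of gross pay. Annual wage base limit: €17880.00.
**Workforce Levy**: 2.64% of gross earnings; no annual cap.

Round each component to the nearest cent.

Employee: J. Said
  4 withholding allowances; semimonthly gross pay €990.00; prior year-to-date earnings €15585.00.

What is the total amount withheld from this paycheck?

State Income Tax: taxable = €990.00 − 4×€100.00 = €590.00
  €38.64 + 15.76% × (€590.00 − €400.00) = €38.64 + 15.76% × €190.00 = €68.58
Long-Term Care Levy: 7.2% × €990.00 = €71.28
Workforce Levy: 2.64% × €990.00 = €26.14
Total: €68.58 + €71.28 + €26.14 = €166.00

€166.00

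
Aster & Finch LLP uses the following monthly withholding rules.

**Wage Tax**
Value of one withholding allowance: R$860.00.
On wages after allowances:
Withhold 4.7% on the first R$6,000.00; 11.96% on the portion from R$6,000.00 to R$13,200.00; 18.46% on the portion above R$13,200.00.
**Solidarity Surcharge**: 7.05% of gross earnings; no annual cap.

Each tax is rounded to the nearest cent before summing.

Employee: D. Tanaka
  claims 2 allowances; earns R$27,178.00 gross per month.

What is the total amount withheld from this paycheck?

R$5,322.00

Wage Tax: taxable = R$27,178.00 − 2×R$860.00 = R$25,458.00
  R$1,143.12 + 18.46% × (R$25,458.00 − R$13,200.00) = R$1,143.12 + 18.46% × R$12,258.00 = R$3,405.95
Solidarity Surcharge: 7.05% × R$27,178.00 = R$1,916.05
Total: R$3,405.95 + R$1,916.05 = R$5,322.00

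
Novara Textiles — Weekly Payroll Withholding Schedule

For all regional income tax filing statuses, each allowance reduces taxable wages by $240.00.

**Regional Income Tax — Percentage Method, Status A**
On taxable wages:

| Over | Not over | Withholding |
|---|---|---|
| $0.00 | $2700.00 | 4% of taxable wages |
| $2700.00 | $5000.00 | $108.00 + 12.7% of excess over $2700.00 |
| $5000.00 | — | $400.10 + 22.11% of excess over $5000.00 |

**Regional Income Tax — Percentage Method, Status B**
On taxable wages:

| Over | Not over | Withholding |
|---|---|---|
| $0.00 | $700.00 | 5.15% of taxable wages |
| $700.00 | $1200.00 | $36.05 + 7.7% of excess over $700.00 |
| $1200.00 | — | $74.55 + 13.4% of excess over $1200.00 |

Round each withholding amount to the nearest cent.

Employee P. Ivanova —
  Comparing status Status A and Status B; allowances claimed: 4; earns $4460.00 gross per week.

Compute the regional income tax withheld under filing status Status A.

$209.60

Regional Income Tax (Status A): taxable = $4460.00 − 4×$240.00 = $3500.00
  $108.00 + 12.7% × ($3500.00 − $2700.00) = $108.00 + 12.7% × $800.00 = $209.60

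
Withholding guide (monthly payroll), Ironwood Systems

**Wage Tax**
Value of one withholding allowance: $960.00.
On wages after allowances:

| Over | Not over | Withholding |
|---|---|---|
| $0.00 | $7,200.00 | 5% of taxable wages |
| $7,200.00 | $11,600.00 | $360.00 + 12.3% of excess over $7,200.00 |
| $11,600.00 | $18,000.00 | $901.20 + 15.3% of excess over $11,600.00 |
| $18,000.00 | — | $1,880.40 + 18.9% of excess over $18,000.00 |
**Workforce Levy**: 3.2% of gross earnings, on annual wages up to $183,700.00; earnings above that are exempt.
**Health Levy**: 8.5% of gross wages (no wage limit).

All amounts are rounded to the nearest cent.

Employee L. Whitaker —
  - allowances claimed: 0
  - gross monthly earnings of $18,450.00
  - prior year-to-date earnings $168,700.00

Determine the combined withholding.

$4,013.70

Wage Tax: taxable = $18,450.00
  $1,880.40 + 18.9% × ($18,450.00 − $18,000.00) = $1,880.40 + 18.9% × $450.00 = $1,965.45
Workforce Levy: cap $183,700.00 − YTD $168,700.00 = $15,000.00 subject; 3.2% × $15,000.00 = $480.00
Health Levy: 8.5% × $18,450.00 = $1,568.25
Total: $1,965.45 + $480.00 + $1,568.25 = $4,013.70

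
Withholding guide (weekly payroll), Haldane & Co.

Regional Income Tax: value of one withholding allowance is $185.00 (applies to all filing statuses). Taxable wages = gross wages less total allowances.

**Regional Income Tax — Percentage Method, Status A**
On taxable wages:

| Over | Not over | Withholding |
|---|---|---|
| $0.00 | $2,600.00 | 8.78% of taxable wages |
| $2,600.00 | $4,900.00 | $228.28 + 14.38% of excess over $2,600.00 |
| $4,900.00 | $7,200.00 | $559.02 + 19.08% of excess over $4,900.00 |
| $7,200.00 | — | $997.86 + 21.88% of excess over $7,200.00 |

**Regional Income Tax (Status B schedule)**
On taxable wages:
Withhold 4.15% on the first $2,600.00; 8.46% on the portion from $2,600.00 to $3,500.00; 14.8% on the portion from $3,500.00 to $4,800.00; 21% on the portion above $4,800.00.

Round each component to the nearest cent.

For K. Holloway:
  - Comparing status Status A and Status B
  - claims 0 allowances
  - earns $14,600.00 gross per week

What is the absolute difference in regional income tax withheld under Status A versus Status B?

Regional Income Tax (Status A): taxable = $14,600.00
  $997.86 + 21.88% × ($14,600.00 − $7,200.00) = $997.86 + 21.88% × $7,400.00 = $2,616.98
Regional Income Tax (Status B): taxable = $14,600.00
  $376.44 + 21% × ($14,600.00 − $4,800.00) = $376.44 + 21% × $9,800.00 = $2,434.44
Difference: |$2,616.98 − $2,434.44| = $182.54 (higher under Status A)

$182.54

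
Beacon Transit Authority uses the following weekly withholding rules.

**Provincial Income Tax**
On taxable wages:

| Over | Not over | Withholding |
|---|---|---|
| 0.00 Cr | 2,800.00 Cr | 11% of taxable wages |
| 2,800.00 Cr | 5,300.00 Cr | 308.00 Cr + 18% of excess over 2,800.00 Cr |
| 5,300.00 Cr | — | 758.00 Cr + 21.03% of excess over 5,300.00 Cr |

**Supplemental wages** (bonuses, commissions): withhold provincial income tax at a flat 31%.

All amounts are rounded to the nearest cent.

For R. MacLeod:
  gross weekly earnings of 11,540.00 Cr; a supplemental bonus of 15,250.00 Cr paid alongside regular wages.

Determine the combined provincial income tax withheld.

Provincial Income Tax: taxable = 11,540.00 Cr
  758.00 Cr + 21.03% × (11,540.00 Cr − 5,300.00 Cr) = 758.00 Cr + 21.03% × 6,240.00 Cr = 2,070.27 Cr
Supplemental (31% flat on bonus): 31% × 15,250.00 Cr = 4,727.50 Cr
Total provincial income tax: 2,070.27 Cr + 4,727.50 Cr = 6,797.77 Cr

6,797.77 Cr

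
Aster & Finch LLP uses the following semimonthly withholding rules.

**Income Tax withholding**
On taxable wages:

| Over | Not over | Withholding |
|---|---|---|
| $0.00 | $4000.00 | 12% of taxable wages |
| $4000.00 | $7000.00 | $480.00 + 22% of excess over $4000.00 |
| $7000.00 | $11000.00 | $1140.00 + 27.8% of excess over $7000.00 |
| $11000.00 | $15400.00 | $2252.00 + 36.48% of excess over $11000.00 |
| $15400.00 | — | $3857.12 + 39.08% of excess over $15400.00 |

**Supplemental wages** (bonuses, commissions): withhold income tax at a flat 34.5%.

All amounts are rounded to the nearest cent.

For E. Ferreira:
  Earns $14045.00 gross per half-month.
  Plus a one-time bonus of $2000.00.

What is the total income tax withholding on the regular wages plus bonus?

Income Tax: taxable = $14045.00
  $2252.00 + 36.48% × ($14045.00 − $11000.00) = $2252.00 + 36.48% × $3045.00 = $3362.82
Supplemental (34.5% flat on bonus): 34.5% × $2000.00 = $690.00
Total income tax: $3362.82 + $690.00 = $4052.82

$4052.82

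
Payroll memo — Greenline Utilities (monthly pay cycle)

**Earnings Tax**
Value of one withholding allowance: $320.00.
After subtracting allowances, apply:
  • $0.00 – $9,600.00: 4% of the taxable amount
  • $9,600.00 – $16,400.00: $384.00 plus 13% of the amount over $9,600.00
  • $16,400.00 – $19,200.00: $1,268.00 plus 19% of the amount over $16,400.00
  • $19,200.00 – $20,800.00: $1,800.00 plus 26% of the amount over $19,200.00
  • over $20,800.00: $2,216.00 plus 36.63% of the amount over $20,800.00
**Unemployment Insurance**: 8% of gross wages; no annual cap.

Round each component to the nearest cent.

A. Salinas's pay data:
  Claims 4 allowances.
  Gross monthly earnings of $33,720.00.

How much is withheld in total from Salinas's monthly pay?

$9,177.33

Earnings Tax: taxable = $33,720.00 − 4×$320.00 = $32,440.00
  $2,216.00 + 36.63% × ($32,440.00 − $20,800.00) = $2,216.00 + 36.63% × $11,640.00 = $6,479.73
Unemployment Insurance: 8% × $33,720.00 = $2,697.60
Total: $6,479.73 + $2,697.60 = $9,177.33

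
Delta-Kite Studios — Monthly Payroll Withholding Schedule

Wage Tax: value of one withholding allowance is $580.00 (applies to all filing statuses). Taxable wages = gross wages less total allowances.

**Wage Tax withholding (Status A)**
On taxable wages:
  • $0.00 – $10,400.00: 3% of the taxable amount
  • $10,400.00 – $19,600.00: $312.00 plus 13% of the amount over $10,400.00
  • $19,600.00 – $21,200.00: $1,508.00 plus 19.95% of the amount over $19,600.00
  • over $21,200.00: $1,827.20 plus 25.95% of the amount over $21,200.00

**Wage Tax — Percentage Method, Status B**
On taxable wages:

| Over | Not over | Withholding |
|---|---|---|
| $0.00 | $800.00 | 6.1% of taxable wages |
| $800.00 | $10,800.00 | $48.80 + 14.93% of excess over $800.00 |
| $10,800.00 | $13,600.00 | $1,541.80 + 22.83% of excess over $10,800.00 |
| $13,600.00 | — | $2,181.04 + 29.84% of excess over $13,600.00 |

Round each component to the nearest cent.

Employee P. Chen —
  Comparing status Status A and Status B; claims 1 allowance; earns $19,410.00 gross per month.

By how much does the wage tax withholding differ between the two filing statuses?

Wage Tax (Status A): taxable = $19,410.00 − 1×$580.00 = $18,830.00
  $312.00 + 13% × ($18,830.00 − $10,400.00) = $312.00 + 13% × $8,430.00 = $1,407.90
Wage Tax (Status B): taxable = $19,410.00 − 1×$580.00 = $18,830.00
  $2,181.04 + 29.84% × ($18,830.00 − $13,600.00) = $2,181.04 + 29.84% × $5,230.00 = $3,741.67
Difference: |$1,407.90 − $3,741.67| = $2,333.77 (higher under Status B)

$2,333.77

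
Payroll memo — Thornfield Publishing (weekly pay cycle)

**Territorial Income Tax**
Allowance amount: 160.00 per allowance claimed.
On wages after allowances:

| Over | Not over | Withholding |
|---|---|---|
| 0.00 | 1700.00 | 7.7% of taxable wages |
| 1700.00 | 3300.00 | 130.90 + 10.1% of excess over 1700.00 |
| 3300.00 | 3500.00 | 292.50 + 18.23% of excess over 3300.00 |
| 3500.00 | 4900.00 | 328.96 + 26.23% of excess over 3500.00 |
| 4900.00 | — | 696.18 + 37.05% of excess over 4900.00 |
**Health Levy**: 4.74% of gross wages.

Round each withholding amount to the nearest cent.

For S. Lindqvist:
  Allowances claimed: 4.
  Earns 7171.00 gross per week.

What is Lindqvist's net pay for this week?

5530.62

Territorial Income Tax: taxable = 7171.00 − 4×160.00 = 6531.00
  696.18 + 37.05% × (6531.00 − 4900.00) = 696.18 + 37.05% × 1631.00 = 1300.47
Health Levy: 4.74% × 7171.00 = 339.91
Total withheld: 1300.47 + 339.91 = 1640.38
Net pay: 7171.00 − 1640.38 = 5530.62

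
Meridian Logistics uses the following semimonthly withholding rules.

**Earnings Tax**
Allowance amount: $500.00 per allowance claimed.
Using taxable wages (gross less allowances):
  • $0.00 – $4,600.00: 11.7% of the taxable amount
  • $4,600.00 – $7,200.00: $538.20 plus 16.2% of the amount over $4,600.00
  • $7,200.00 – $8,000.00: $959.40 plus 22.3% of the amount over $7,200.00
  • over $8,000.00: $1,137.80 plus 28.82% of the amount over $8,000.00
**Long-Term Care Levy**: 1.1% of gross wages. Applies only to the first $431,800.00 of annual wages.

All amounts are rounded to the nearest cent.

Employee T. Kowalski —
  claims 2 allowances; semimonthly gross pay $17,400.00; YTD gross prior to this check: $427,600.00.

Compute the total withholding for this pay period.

$3,604.88

Earnings Tax: taxable = $17,400.00 − 2×$500.00 = $16,400.00
  $1,137.80 + 28.82% × ($16,400.00 − $8,000.00) = $1,137.80 + 28.82% × $8,400.00 = $3,558.68
Long-Term Care Levy: cap $431,800.00 − YTD $427,600.00 = $4,200.00 subject; 1.1% × $4,200.00 = $46.20
Total: $3,558.68 + $46.20 = $3,604.88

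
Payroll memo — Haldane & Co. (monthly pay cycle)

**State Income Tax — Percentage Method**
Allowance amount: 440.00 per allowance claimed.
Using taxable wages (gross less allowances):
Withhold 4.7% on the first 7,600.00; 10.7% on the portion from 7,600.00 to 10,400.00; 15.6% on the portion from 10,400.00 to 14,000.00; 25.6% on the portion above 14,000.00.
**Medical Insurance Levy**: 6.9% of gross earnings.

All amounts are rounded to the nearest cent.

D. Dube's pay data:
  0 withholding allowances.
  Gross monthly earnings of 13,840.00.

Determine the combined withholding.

2,148.40

State Income Tax: taxable = 13,840.00
  656.80 + 15.6% × (13,840.00 − 10,400.00) = 656.80 + 15.6% × 3,440.00 = 1,193.44
Medical Insurance Levy: 6.9% × 13,840.00 = 954.96
Total: 1,193.44 + 954.96 = 2,148.40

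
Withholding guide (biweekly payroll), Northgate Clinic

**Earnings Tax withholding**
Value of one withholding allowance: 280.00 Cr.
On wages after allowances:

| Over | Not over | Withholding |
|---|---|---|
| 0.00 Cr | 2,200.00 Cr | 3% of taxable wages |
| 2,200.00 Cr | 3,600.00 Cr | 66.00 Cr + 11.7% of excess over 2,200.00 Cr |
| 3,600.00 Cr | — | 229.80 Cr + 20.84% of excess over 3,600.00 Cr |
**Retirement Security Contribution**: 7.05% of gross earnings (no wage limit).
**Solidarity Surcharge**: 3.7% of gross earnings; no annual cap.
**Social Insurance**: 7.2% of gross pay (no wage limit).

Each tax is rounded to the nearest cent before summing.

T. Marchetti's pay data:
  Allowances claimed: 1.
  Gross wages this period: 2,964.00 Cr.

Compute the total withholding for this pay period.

Earnings Tax: taxable = 2,964.00 Cr − 1×280.00 Cr = 2,684.00 Cr
  66.00 Cr + 11.7% × (2,684.00 Cr − 2,200.00 Cr) = 66.00 Cr + 11.7% × 484.00 Cr = 122.63 Cr
Retirement Security Contribution: 7.05% × 2,964.00 Cr = 208.96 Cr
Solidarity Surcharge: 3.7% × 2,964.00 Cr = 109.67 Cr
Social Insurance: 7.2% × 2,964.00 Cr = 213.41 Cr
Total: 122.63 Cr + 208.96 Cr + 109.67 Cr + 213.41 Cr = 654.67 Cr

654.67 Cr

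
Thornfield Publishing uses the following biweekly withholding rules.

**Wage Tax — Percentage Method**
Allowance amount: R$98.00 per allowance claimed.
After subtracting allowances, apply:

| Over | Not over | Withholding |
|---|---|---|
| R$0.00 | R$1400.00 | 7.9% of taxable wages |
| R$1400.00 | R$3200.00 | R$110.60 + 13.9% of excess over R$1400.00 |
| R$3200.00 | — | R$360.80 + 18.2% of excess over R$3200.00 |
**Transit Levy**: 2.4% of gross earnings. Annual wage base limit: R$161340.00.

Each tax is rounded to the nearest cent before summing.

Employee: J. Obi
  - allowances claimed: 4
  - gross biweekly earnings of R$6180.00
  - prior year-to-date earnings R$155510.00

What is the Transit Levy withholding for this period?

R$139.92

Transit Levy: cap R$161340.00 − YTD R$155510.00 = R$5830.00 subject; 2.4% × R$5830.00 = R$139.92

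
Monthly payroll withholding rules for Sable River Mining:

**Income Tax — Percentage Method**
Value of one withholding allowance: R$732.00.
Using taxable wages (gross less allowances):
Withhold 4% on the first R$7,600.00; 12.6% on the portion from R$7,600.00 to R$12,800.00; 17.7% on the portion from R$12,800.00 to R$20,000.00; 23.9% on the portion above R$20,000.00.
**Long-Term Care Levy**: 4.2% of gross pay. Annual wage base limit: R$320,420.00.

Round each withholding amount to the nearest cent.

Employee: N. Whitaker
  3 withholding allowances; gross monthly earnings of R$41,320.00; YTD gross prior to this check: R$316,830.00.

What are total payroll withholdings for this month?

Income Tax: taxable = R$41,320.00 − 3×R$732.00 = R$39,124.00
  R$2,233.60 + 23.9% × (R$39,124.00 − R$20,000.00) = R$2,233.60 + 23.9% × R$19,124.00 = R$6,804.24
Long-Term Care Levy: cap R$320,420.00 − YTD R$316,830.00 = R$3,590.00 subject; 4.2% × R$3,590.00 = R$150.78
Total: R$6,804.24 + R$150.78 = R$6,955.02

R$6,955.02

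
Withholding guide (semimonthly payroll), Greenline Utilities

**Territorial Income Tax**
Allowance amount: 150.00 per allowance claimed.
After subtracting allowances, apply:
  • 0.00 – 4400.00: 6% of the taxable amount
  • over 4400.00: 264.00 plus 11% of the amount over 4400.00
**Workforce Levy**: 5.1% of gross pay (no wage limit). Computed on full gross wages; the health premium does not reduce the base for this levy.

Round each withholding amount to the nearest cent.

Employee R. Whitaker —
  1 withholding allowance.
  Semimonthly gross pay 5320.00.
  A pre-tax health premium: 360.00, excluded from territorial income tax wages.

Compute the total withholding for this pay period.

Territorial Income Tax: taxable = 5320.00 − 360.00 − 1×150.00 = 4810.00
  264.00 + 11% × (4810.00 − 4400.00) = 264.00 + 11% × 410.00 = 309.10
Workforce Levy: 5.1% × 5320.00 = 271.32
Total: 309.10 + 271.32 = 580.42

580.42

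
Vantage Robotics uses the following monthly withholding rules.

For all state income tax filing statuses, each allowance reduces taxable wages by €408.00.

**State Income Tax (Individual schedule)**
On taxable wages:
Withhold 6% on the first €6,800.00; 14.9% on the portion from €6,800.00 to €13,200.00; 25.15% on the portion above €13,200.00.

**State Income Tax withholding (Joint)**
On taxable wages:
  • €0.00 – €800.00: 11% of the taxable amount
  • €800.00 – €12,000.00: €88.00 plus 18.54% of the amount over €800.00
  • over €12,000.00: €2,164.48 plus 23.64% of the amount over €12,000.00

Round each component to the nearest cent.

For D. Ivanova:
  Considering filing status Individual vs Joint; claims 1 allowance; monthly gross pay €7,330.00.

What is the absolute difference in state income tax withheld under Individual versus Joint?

€796.84

State Income Tax (Individual): taxable = €7,330.00 − 1×€408.00 = €6,922.00
  €408.00 + 14.9% × (€6,922.00 − €6,800.00) = €408.00 + 14.9% × €122.00 = €426.18
State Income Tax (Joint): taxable = €7,330.00 − 1×€408.00 = €6,922.00
  €88.00 + 18.54% × (€6,922.00 − €800.00) = €88.00 + 18.54% × €6,122.00 = €1,223.02
Difference: |€426.18 − €1,223.02| = €796.84 (higher under Joint)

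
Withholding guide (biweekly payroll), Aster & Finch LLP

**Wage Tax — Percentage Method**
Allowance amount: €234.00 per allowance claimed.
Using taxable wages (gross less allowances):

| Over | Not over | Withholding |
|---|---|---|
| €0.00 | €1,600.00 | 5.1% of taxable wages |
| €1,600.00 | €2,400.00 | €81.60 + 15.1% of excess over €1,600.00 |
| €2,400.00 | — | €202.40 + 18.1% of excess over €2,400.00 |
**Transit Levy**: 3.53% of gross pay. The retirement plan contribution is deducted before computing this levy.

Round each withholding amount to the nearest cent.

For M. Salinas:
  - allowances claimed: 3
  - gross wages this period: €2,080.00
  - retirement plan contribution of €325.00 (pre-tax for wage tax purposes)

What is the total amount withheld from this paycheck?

€115.65

Wage Tax: taxable = €2,080.00 − €325.00 − 3×€234.00 = €1,053.00
  5.1% × €1,053.00 = €53.70
Transit Levy: 3.53% × €1,755.00 = €61.95
Total: €53.70 + €61.95 = €115.65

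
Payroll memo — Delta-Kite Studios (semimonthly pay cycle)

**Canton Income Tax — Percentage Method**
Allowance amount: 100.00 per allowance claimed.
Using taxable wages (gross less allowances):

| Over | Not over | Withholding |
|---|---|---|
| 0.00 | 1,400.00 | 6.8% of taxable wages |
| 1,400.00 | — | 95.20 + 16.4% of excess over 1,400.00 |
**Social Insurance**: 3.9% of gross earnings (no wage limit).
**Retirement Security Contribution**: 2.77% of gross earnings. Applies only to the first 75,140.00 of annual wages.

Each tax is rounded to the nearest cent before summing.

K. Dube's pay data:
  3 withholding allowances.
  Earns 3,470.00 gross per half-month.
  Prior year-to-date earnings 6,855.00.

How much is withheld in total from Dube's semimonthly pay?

616.93

Canton Income Tax: taxable = 3,470.00 − 3×100.00 = 3,170.00
  95.20 + 16.4% × (3,170.00 − 1,400.00) = 95.20 + 16.4% × 1,770.00 = 385.48
Social Insurance: 3.9% × 3,470.00 = 135.33
Retirement Security Contribution: 2.77% × 3,470.00 = 96.12
Total: 385.48 + 135.33 + 96.12 = 616.93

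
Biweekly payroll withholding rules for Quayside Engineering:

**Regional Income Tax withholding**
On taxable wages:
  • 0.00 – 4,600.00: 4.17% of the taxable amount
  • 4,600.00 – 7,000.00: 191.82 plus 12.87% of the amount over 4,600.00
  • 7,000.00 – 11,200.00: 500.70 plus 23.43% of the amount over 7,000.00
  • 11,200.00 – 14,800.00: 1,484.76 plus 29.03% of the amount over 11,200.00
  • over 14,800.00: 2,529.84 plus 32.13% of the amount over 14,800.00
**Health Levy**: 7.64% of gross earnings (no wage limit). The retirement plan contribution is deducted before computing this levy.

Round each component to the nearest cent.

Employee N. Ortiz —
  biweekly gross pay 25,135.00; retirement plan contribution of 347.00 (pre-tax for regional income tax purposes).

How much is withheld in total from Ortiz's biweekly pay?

7,632.78

Regional Income Tax: taxable = 25,135.00 − 347.00 = 24,788.00
  2,529.84 + 32.13% × (24,788.00 − 14,800.00) = 2,529.84 + 32.13% × 9,988.00 = 5,738.98
Health Levy: 7.64% × 24,788.00 = 1,893.80
Total: 5,738.98 + 1,893.80 = 7,632.78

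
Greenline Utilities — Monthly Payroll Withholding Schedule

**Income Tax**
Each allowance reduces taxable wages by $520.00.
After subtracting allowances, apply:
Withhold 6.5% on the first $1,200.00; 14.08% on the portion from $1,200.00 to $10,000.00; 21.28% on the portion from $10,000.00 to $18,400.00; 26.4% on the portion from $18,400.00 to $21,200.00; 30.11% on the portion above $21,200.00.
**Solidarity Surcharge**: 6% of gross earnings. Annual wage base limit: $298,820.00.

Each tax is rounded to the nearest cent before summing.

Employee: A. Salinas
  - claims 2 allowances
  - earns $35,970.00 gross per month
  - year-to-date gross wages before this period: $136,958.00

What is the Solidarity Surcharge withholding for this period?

$2,158.20

Solidarity Surcharge: 6% × $35,970.00 = $2,158.20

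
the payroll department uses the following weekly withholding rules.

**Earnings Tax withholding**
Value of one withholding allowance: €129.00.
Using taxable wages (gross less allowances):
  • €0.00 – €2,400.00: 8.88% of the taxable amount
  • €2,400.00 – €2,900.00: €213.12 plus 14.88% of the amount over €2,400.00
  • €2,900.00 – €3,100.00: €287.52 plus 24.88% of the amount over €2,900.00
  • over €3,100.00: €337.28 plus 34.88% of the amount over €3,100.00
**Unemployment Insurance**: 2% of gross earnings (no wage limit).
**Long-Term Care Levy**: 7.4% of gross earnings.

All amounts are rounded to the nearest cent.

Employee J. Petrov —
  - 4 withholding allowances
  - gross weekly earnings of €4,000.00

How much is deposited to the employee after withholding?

Earnings Tax: taxable = €4,000.00 − 4×€129.00 = €3,484.00
  €337.28 + 34.88% × (€3,484.00 − €3,100.00) = €337.28 + 34.88% × €384.00 = €471.22
Unemployment Insurance: 2% × €4,000.00 = €80.00
Long-Term Care Levy: 7.4% × €4,000.00 = €296.00
Total withheld: €471.22 + €80.00 + €296.00 = €847.22
Net pay: €4,000.00 − €847.22 = €3,152.78

€3,152.78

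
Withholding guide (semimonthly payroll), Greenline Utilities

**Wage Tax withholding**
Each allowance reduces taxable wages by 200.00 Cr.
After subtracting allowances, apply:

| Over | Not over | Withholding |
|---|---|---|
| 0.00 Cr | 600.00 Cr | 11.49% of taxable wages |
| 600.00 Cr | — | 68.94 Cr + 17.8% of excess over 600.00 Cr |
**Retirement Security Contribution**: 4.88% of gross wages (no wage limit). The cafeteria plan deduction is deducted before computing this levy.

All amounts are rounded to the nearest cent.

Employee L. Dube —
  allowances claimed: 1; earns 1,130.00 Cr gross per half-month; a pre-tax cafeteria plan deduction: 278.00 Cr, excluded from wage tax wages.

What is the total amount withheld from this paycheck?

Wage Tax: taxable = 1,130.00 Cr − 278.00 Cr − 1×200.00 Cr = 652.00 Cr
  68.94 Cr + 17.8% × (652.00 Cr − 600.00 Cr) = 68.94 Cr + 17.8% × 52.00 Cr = 78.20 Cr
Retirement Security Contribution: 4.88% × 852.00 Cr = 41.58 Cr
Total: 78.20 Cr + 41.58 Cr = 119.78 Cr

119.78 Cr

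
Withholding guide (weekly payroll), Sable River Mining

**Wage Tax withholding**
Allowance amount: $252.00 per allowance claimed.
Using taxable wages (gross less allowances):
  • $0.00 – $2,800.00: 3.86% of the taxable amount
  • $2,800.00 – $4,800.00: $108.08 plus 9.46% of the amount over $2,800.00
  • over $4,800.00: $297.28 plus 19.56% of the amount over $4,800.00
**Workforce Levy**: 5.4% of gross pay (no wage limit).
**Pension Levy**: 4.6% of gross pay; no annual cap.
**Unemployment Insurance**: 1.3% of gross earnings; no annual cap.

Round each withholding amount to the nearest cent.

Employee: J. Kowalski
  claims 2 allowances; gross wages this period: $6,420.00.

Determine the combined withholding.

Wage Tax: taxable = $6,420.00 − 2×$252.00 = $5,916.00
  $297.28 + 19.56% × ($5,916.00 − $4,800.00) = $297.28 + 19.56% × $1,116.00 = $515.57
Workforce Levy: 5.4% × $6,420.00 = $346.68
Pension Levy: 4.6% × $6,420.00 = $295.32
Unemployment Insurance: 1.3% × $6,420.00 = $83.46
Total: $515.57 + $346.68 + $295.32 + $83.46 = $1,241.03

$1,241.03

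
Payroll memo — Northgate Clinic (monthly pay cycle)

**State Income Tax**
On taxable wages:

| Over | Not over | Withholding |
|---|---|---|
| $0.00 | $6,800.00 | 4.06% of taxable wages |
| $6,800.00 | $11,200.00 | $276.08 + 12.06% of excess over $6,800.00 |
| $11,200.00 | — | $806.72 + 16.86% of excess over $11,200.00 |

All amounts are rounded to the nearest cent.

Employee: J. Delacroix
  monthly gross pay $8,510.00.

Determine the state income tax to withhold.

$482.31

State Income Tax: taxable = $8,510.00
  $276.08 + 12.06% × ($8,510.00 − $6,800.00) = $276.08 + 12.06% × $1,710.00 = $482.31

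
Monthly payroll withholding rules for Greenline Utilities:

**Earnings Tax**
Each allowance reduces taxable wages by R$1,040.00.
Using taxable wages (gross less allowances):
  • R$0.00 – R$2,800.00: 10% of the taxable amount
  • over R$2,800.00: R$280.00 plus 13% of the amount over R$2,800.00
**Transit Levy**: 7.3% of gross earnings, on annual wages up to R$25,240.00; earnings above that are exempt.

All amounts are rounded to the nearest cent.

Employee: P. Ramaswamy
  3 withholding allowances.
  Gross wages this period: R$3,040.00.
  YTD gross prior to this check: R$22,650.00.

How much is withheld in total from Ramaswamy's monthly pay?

R$189.07

Earnings Tax: taxable = R$3,040.00 − 3×R$1,040.00 = R$-80.00
  Taxable ≤ 0 → R$0.00
Transit Levy: cap R$25,240.00 − YTD R$22,650.00 = R$2,590.00 subject; 7.3% × R$2,590.00 = R$189.07
Total: R$0.00 + R$189.07 = R$189.07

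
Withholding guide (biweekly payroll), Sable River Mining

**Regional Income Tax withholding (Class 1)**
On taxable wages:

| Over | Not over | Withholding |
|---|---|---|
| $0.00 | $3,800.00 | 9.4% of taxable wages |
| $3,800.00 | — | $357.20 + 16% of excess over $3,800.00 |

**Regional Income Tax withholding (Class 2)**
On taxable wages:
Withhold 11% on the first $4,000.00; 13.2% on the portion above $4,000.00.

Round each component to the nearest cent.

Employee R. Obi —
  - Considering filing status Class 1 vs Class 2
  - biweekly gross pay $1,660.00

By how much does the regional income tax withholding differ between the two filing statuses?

$26.56

Regional Income Tax (Class 1): taxable = $1,660.00
  9.4% × $1,660.00 = $156.04
Regional Income Tax (Class 2): taxable = $1,660.00
  11% × $1,660.00 = $182.60
Difference: |$156.04 − $182.60| = $26.56 (higher under Class 2)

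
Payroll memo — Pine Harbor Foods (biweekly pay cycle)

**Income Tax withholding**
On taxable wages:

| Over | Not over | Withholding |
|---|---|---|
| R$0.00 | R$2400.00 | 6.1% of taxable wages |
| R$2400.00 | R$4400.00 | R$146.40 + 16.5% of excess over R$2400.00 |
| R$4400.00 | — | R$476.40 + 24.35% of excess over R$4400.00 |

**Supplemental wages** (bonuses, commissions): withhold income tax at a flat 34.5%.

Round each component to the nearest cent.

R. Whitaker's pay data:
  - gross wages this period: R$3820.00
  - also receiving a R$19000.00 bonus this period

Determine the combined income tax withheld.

Income Tax: taxable = R$3820.00
  R$146.40 + 16.5% × (R$3820.00 − R$2400.00) = R$146.40 + 16.5% × R$1420.00 = R$380.70
Supplemental (34.5% flat on bonus): 34.5% × R$19000.00 = R$6555.00
Total income tax: R$380.70 + R$6555.00 = R$6935.70

R$6935.70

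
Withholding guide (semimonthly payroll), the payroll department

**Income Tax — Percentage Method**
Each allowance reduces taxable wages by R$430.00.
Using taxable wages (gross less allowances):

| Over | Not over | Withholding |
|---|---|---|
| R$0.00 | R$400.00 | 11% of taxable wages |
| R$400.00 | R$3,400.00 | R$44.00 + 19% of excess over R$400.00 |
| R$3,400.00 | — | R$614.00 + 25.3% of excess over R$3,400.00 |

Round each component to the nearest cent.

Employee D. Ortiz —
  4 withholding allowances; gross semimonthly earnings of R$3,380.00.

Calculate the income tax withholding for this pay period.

R$283.40

Income Tax: taxable = R$3,380.00 − 4×R$430.00 = R$1,660.00
  R$44.00 + 19% × (R$1,660.00 − R$400.00) = R$44.00 + 19% × R$1,260.00 = R$283.40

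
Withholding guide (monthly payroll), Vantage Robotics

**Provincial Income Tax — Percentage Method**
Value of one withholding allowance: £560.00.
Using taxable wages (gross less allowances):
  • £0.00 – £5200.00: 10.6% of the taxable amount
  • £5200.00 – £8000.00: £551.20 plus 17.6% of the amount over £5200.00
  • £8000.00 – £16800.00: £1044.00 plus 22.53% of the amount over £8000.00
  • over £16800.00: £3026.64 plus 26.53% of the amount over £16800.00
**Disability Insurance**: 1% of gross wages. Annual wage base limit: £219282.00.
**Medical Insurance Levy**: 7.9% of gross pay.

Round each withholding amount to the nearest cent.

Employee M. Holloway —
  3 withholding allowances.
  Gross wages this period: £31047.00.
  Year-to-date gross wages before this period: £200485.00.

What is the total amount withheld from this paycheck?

£9001.35

Provincial Income Tax: taxable = £31047.00 − 3×£560.00 = £29367.00
  £3026.64 + 26.53% × (£29367.00 − £16800.00) = £3026.64 + 26.53% × £12567.00 = £6360.67
Disability Insurance: cap £219282.00 − YTD £200485.00 = £18797.00 subject; 1% × £18797.00 = £187.97
Medical Insurance Levy: 7.9% × £31047.00 = £2452.71
Total: £6360.67 + £187.97 + £2452.71 = £9001.35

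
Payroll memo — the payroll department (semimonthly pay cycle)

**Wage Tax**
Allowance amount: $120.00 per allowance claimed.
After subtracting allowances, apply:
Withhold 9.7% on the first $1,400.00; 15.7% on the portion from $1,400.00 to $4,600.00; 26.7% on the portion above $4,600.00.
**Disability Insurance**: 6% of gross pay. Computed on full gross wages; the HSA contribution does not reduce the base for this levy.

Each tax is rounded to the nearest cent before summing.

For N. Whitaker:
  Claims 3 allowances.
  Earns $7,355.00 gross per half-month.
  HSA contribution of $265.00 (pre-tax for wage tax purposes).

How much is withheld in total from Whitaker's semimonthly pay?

$1,648.21

Wage Tax: taxable = $7,355.00 − $265.00 − 3×$120.00 = $6,730.00
  $638.20 + 26.7% × ($6,730.00 − $4,600.00) = $638.20 + 26.7% × $2,130.00 = $1,206.91
Disability Insurance: 6% × $7,355.00 = $441.30
Total: $1,206.91 + $441.30 = $1,648.21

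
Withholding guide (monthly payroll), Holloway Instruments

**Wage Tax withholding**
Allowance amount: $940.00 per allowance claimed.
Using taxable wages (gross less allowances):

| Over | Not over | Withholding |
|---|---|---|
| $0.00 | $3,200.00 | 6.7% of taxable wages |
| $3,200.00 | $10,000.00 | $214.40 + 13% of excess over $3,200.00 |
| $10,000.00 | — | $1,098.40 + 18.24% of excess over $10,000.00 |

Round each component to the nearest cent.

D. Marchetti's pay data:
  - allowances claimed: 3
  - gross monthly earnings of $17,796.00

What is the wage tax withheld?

$2,006.02

Wage Tax: taxable = $17,796.00 − 3×$940.00 = $14,976.00
  $1,098.40 + 18.24% × ($14,976.00 − $10,000.00) = $1,098.40 + 18.24% × $4,976.00 = $2,006.02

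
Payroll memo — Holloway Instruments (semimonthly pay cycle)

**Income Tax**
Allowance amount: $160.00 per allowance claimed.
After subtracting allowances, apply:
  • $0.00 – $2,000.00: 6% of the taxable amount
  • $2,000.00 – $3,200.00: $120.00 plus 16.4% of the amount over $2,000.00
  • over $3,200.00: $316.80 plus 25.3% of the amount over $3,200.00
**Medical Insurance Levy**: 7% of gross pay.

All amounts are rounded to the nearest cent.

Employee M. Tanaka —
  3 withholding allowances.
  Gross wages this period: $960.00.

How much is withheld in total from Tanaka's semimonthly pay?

$96.00

Income Tax: taxable = $960.00 − 3×$160.00 = $480.00
  6% × $480.00 = $28.80
Medical Insurance Levy: 7% × $960.00 = $67.20
Total: $28.80 + $67.20 = $96.00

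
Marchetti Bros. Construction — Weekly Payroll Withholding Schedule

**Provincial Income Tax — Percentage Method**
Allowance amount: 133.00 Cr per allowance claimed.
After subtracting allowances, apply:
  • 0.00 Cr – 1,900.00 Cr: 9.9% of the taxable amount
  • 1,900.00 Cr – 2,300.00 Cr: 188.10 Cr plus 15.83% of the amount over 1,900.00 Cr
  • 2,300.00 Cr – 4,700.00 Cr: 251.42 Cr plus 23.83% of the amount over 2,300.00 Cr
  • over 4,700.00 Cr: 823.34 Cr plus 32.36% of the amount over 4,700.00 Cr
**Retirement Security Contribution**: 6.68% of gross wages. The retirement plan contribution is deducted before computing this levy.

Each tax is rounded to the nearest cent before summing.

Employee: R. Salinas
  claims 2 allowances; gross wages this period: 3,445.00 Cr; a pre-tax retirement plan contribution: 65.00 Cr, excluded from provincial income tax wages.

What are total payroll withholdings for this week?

Provincial Income Tax: taxable = 3,445.00 Cr − 65.00 Cr − 2×133.00 Cr = 3,114.00 Cr
  251.42 Cr + 23.83% × (3,114.00 Cr − 2,300.00 Cr) = 251.42 Cr + 23.83% × 814.00 Cr = 445.40 Cr
Retirement Security Contribution: 6.68% × 3,380.00 Cr = 225.78 Cr
Total: 445.40 Cr + 225.78 Cr = 671.18 Cr

671.18 Cr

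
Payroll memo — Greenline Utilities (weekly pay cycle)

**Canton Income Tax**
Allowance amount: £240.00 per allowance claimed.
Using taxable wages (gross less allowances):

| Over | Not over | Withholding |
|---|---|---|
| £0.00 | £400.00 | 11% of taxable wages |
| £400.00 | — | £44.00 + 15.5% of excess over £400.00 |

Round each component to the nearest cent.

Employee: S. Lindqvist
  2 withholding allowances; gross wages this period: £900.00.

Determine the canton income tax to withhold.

£47.10

Canton Income Tax: taxable = £900.00 − 2×£240.00 = £420.00
  £44.00 + 15.5% × (£420.00 − £400.00) = £44.00 + 15.5% × £20.00 = £47.10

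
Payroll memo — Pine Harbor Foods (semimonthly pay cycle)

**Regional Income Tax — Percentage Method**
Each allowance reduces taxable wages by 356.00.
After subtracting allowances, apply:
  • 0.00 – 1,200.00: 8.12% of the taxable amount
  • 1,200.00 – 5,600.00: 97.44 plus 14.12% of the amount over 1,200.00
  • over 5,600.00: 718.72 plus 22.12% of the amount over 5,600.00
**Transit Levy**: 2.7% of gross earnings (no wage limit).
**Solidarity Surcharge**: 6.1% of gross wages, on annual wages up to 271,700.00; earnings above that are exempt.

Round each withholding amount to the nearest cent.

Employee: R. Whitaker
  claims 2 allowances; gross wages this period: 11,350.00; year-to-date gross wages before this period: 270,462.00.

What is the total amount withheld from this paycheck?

Regional Income Tax: taxable = 11,350.00 − 2×356.00 = 10,638.00
  718.72 + 22.12% × (10,638.00 − 5,600.00) = 718.72 + 22.12% × 5,038.00 = 1,833.13
Transit Levy: 2.7% × 11,350.00 = 306.45
Solidarity Surcharge: cap 271,700.00 − YTD 270,462.00 = 1,238.00 subject; 6.1% × 1,238.00 = 75.52
Total: 1,833.13 + 306.45 + 75.52 = 2,215.10

2,215.10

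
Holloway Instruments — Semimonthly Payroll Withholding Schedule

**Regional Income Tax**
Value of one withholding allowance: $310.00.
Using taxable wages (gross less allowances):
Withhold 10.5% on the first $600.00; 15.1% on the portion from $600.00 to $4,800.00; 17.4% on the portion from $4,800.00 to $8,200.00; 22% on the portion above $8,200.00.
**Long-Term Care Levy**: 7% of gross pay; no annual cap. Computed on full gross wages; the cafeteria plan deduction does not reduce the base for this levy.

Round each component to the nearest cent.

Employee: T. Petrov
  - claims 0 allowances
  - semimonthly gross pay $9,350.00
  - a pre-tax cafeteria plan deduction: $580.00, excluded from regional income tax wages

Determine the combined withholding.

Regional Income Tax: taxable = $9,350.00 − $580.00 = $8,770.00
  $1,288.80 + 22% × ($8,770.00 − $8,200.00) = $1,288.80 + 22% × $570.00 = $1,414.20
Long-Term Care Levy: 7% × $9,350.00 = $654.50
Total: $1,414.20 + $654.50 = $2,068.70

$2,068.70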